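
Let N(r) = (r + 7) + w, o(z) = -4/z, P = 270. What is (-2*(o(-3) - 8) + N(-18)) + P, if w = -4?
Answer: 805/3 ≈ 268.33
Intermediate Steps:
N(r) = 3 + r (N(r) = (r + 7) - 4 = (7 + r) - 4 = 3 + r)
(-2*(o(-3) - 8) + N(-18)) + P = (-2*(-4/(-3) - 8) + (3 - 18)) + 270 = (-2*(-4*(-⅓) - 8) - 15) + 270 = (-2*(4/3 - 8) - 15) + 270 = (-2*(-20/3) - 15) + 270 = (40/3 - 15) + 270 = -5/3 + 270 = 805/3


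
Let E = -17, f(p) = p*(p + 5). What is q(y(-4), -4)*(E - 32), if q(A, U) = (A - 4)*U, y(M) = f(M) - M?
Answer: -784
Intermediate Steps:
f(p) = p*(5 + p)
y(M) = -M + M*(5 + M) (y(M) = M*(5 + M) - M = -M + M*(5 + M))
q(A, U) = U*(-4 + A) (q(A, U) = (-4 + A)*U = U*(-4 + A))
q(y(-4), -4)*(E - 32) = (-4*(-4 - 4*(4 - 4)))*(-17 - 32) = -4*(-4 - 4*0)*(-49) = -4*(-4 + 0)*(-49) = -4*(-4)*(-49) = 16*(-49) = -784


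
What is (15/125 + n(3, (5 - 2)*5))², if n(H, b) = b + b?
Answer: 567009/625 ≈ 907.21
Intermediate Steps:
n(H, b) = 2*b
(15/125 + n(3, (5 - 2)*5))² = (15/125 + 2*((5 - 2)*5))² = (15*(1/125) + 2*(3*5))² = (3/25 + 2*15)² = (3/25 + 30)² = (753/25)² = 567009/625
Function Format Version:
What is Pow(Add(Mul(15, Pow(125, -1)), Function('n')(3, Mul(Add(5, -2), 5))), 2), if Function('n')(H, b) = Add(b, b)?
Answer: Rational(567009, 625) ≈ 907.21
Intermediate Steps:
Function('n')(H, b) = Mul(2, b)
Pow(Add(Mul(15, Pow(125, -1)), Function('n')(3, Mul(Add(5, -2), 5))), 2) = Pow(Add(Mul(15, Pow(125, -1)), Mul(2, Mul(Add(5, -2), 5))), 2) = Pow(Add(Mul(15, Rational(1, 125)), Mul(2, Mul(3, 5))), 2) = Pow(Add(Rational(3, 25), Mul(2, 15)), 2) = Pow(Add(Rational(3, 25), 30), 2) = Pow(Rational(753, 25), 2) = Rational(567009, 625)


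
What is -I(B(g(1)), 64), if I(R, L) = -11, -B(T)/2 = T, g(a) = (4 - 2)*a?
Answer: 11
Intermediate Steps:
g(a) = 2*a
B(T) = -2*T
-I(B(g(1)), 64) = -1*(-11) = 11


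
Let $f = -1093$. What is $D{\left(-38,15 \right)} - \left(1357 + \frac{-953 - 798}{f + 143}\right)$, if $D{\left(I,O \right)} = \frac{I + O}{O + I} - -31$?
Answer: $- \frac{1260501}{950} \approx -1326.8$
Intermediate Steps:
$D{\left(I,O \right)} = 32$ ($D{\left(I,O \right)} = \frac{I + O}{I + O} + 31 = 1 + 31 = 32$)
$D{\left(-38,15 \right)} - \left(1357 + \frac{-953 - 798}{f + 143}\right) = 32 - \left(1357 + \frac{-953 - 798}{-1093 + 143}\right) = 32 - \left(1357 - \frac{1751}{-950}\right) = 32 - \left(1357 - - \frac{1751}{950}\right) = 32 - \left(1357 + \frac{1751}{950}\right) = 32 - \frac{1290901}{950} = - \frac{1260501}{950}$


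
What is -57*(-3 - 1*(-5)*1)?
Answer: -114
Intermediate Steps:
-57*(-3 - 1*(-5)*1) = -57*(-3 + 5*1) = -57*(-3 + 5) = -57*2 = -114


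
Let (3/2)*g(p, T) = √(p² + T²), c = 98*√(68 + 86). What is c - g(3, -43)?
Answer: 98*√154 - 2*√1858/3 ≈ 1187.4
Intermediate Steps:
c = 98*√154 ≈ 1216.1
g(p, T) = 2*√(T² + p²)/3 (g(p, T) = 2*√(p² + T²)/3 = 2*√(T² + p²)/3)
c - g(3, -43) = 98*√154 - 2*√((-43)² + 3²)/3 = 98*√154 - 2*√(1849 + 9)/3 = 98*√154 - 2*√1858/3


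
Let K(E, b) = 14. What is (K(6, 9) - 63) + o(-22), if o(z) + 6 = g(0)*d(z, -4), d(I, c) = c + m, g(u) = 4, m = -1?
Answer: -75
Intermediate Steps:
d(I, c) = -1 + c (d(I, c) = c - 1 = -1 + c)
o(z) = -26 (o(z) = -6 + 4*(-1 - 4) = -6 + 4*(-5) = -6 - 20 = -26)
(K(6, 9) - 63) + o(-22) = (14 - 63) - 26 = -49 - 26 = -75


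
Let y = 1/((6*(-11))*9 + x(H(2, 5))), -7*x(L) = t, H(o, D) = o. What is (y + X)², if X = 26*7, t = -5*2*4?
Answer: 561703781961/16957924 ≈ 33123.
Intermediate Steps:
t = -40 (t = -10*4 = -40)
X = 182
x(L) = 40/7 (x(L) = -⅐*(-40) = 40/7)
y = -7/4118 (y = 1/((6*(-11))*9 + 40/7) = 1/(-66*9 + 40/7) = 1/(-594 + 40/7) = 1/(-4118/7) = -7/4118 ≈ -0.0016999)
(y + X)² = (-7/4118 + 182)² = (749469/4118)² = 561703781961/16957924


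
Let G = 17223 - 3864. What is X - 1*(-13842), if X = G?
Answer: 27201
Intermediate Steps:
G = 13359
X = 13359
X - 1*(-13842) = 13359 - 1*(-13842) = 13359 + 13842 = 27201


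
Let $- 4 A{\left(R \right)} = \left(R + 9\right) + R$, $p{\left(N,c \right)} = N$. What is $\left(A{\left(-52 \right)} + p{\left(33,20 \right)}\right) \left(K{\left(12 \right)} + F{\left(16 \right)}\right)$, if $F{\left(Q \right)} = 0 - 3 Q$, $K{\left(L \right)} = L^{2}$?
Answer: $5448$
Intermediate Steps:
$A{\left(R \right)} = - \frac{9}{4} - \frac{R}{2}$ ($A{\left(R \right)} = - \frac{\left(R + 9\right) + R}{4} = - \frac{\left(9 + R\right) + R}{4} = - \frac{9 + 2 R}{4} = - \frac{9}{4} - \frac{R}{2}$)
$F{\left(Q \right)} = - 3 Q$
$\left(A{\left(-52 \right)} + p{\left(33,20 \right)}\right) \left(K{\left(12 \right)} + F{\left(16 \right)}\right) = \left(\left(- \frac{9}{4} - -26\right) + 33\right) \left(12^{2} - 48\right) = \left(\left(- \frac{9}{4} + 26\right) + 33\right) \left(144 - 48\right) = \left(\frac{95}{4} + 33\right) 96 = \frac{227}{4} \cdot 96 = 5448$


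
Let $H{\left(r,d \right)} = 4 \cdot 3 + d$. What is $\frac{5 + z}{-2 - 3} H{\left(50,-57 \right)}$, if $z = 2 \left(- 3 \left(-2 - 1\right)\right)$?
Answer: $207$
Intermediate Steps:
$H{\left(r,d \right)} = 12 + d$
$z = 18$ ($z = 2 \left(\left(-3\right) \left(-3\right)\right) = 2 \cdot 9 = 18$)
$\frac{5 + z}{-2 - 3} H{\left(50,-57 \right)} = \frac{5 + 18}{-2 - 3} \left(12 - 57\right) = \frac{23}{-5} \left(-45\right) = 23 \left(- \frac{1}{5}\right) \left(-45\right) = \left(- \frac{23}{5}\right) \left(-45\right) = 207$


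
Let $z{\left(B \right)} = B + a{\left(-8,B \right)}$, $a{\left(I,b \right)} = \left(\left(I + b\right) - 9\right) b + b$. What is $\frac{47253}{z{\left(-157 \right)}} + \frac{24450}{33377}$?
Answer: $\frac{2237411181}{901312508} \approx 2.4824$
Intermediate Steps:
$a{\left(I,b \right)} = b + b \left(-9 + I + b\right)$ ($a{\left(I,b \right)} = \left(-9 + I + b\right) b + b = b \left(-9 + I + b\right) + b = b + b \left(-9 + I + b\right)$)
$z{\left(B \right)} = B + B \left(-16 + B\right)$ ($z{\left(B \right)} = B + B \left(-8 - 8 + B\right) = B + B \left(-16 + B\right)$)
$\frac{47253}{z{\left(-157 \right)}} + \frac{24450}{33377} = \frac{47253}{\left(-157\right) \left(-15 - 157\right)} + \frac{24450}{33377} = \frac{47253}{\left(-157\right) \left(-172\right)} + 24450 \cdot \frac{1}{33377} = \frac{47253}{27004} + \frac{24450}{33377} = \frac{2237411181}{901312508}$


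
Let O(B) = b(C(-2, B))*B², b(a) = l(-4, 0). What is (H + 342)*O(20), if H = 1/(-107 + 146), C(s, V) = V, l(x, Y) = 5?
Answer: 26678000/39 ≈ 6.8405e+5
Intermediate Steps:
b(a) = 5
H = 1/39 ≈ 0.025641
O(B) = 5*B²
(H + 342)*O(20) = (1/39 + 342)*(5*20²) = 13339*(5*400)/39 = (13339/39)*2000 = 26678000/39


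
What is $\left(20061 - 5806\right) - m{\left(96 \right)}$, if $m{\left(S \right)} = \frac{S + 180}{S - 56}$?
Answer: $\frac{142481}{10} \approx 14248.0$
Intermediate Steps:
$m{\left(S \right)} = \frac{180 + S}{-56 + S}$
$\left(20061 - 5806\right) - m{\left(96 \right)} = \left(20061 - 5806\right) - \frac{180 + 96}{-56 + 96} = 14255 - \frac{1}{40} \cdot 276 = 14255 - \frac{69}{10} = \frac{142481}{10}$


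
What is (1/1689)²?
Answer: 1/2852721 ≈ 3.5054e-7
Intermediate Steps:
(1/1689)² = 1/2852721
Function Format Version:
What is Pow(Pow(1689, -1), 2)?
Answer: Rational(1, 2852721) ≈ 3.5054e-7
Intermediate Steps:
Pow(Pow(1689, -1), 2) = Pow(Rational(1, 1689), 2) = Rational(1, 2852721)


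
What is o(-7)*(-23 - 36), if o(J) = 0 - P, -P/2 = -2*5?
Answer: 1180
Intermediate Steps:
P = 20 (P = -(-4)*5 = -2*(-10) = 20)
o(J) = -20 (o(J) = 0 - 1*20 = 0 - 20 = -20)
o(-7)*(-23 - 36) = -20*(-23 - 36) = -20*(-59) = 1180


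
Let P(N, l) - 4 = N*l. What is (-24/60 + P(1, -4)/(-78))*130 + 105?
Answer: 53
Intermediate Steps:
P(N, l) = 4 + N*l
(-24/60 + P(1, -4)/(-78))*130 + 105 = (-24/60 + (4 + 1*(-4))/(-78))*130 + 105 = (-24*1/60 + (4 - 4)*(-1/78))*130 + 105 = (-2/5 + 0*(-1/78))*130 + 105 = (-2/5 + 0)*130 + 105 = -2/5*130 + 105 = -52 + 105 = 53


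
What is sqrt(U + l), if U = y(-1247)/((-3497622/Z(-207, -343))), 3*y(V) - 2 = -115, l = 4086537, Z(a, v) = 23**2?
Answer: sqrt(49992076933683146806)/3497622 ≈ 2021.5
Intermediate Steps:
Z(a, v) = 529
y(V) = -113/3 (y(V) = 2/3 + (1/3)*(-115) = 2/3 - 115/3 = -113/3)
U = 59777/10492866 (U = -113/(3*((-3497622/529))) = -113/(3*((-3497622*1/529))) = -113/(3*(-3497622/529)) = -113/3*(-529/3497622) = 59777/10492866 ≈ 0.0056969)
sqrt(U + l) = sqrt(59777/10492866 + 4086537) = sqrt(42879485204819/10492866) = sqrt(49992076933683146806)/3497622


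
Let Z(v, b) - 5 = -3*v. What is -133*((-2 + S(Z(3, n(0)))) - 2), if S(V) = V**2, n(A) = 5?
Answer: -1596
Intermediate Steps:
Z(v, b) = 5 - 3*v
-133*((-2 + S(Z(3, n(0)))) - 2) = -133*((-2 + (5 - 3*3)**2) - 2) = -133*((-2 + (5 - 9)**2) - 2) = -133*((-2 + (-4)**2) - 2) = -133*((-2 + 16) - 2) = -133*(14 - 2) = -133*12 = -1596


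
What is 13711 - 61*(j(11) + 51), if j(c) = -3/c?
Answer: 116783/11 ≈ 10617.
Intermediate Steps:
13711 - 61*(j(11) + 51) = 13711 - 61*(-3/11 + 51) = 13711 - 61*558/11 = 13711 - 1*34038/11 = 13711 - 34038/11 = 116783/11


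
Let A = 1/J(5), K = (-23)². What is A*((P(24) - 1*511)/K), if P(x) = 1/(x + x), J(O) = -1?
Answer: 24527/25392 ≈ 0.96593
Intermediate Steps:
P(x) = 1/(2*x)
K = 529
A = -1 (A = 1/(-1) = -1)
A*((P(24) - 1*511)/K) = -((½)/24 - 1*511)/529 = -((½)*(1/24) - 511)/529 = -(1/48 - 511)/529 = -(-24527)/(48*529) = -1*(-24527/25392) = 24527/25392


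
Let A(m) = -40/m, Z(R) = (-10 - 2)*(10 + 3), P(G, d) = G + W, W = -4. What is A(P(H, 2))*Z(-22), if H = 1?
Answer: -2080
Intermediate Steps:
P(G, d) = -4 + G (P(G, d) = G - 4 = -4 + G)
Z(R) = -156 (Z(R) = -12*13 = -156)
A(P(H, 2))*Z(-22) = -40/(-4 + 1)*(-156) = -40/(-3)*(-156) = -40*(-⅓)*(-156) = (40/3)*(-156) = -2080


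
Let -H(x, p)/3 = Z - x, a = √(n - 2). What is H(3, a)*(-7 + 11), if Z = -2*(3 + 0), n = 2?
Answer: 108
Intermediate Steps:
Z = -6 (Z = -2*3 = -6)
a = 0 (a = √(2 - 2) = √0 = 0)
H(x, p) = 18 + 3*x (H(x, p) = -3*(-6 - x) = 18 + 3*x)
H(3, a)*(-7 + 11) = (18 + 3*3)*(-7 + 11) = (18 + 9)*4 = 27*4 = 108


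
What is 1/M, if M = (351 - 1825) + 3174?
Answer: 1/1700 ≈ 0.00058824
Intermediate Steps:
M = 1700 (M = -1474 + 3174 = 1700)
1/M = 1/1700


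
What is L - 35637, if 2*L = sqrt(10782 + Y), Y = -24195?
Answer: -35637 + I*sqrt(13413)/2 ≈ -35637.0 + 57.907*I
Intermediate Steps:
L = I*sqrt(13413)/2 (L = sqrt(10782 - 24195)/2 = sqrt(-13413)/2 = (I*sqrt(13413))/2 = I*sqrt(13413)/2 ≈ 57.907*I)
L - 35637 = I*sqrt(13413)/2 - 35637 = -35637 + I*sqrt(13413)/2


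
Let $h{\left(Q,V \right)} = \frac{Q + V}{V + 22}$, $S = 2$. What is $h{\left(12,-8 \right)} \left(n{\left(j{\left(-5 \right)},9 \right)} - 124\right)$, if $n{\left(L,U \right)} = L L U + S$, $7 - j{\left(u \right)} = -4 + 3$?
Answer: $\frac{908}{7} \approx 129.71$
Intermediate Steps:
$h{\left(Q,V \right)} = \frac{Q + V}{22 + V}$
$j{\left(u \right)} = 8$ ($j{\left(u \right)} = 7 - \left(-4 + 3\right) = 7 - -1 = 7 + 1 = 8$)
$n{\left(L,U \right)} = 2 + U L^{2}$ ($n{\left(L,U \right)} = L L U + 2 = L^{2} U + 2 = U L^{2} + 2 = 2 + U L^{2}$)
$h{\left(12,-8 \right)} \left(n{\left(j{\left(-5 \right)},9 \right)} - 124\right) = \frac{12 - 8}{22 - 8} \left(\left(2 + 9 \cdot 8^{2}\right) - 124\right) = \frac{1}{14} \cdot 4 \left(\left(2 + 9 \cdot 64\right) - 124\right) = \frac{1}{14} \cdot 4 \left(\left(2 + 576\right) - 124\right) = \frac{2 \left(578 - 124\right)}{7} = \frac{2}{7} \cdot 454 = \frac{908}{7}$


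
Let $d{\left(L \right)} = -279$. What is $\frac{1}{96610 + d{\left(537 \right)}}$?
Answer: $\frac{1}{96331} \approx 1.0381 \cdot 10^{-5}$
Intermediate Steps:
$\frac{1}{96610 + d{\left(537 \right)}} = \frac{1}{96610 - 279} = \frac{1}{96331}$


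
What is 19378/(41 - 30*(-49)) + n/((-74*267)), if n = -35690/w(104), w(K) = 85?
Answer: 3259792213/253761873 ≈ 12.846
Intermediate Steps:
n = -7138/17 (n = -35690/85 = -35690*1/85 = -7138/17 ≈ -419.88)
19378/(41 - 30*(-49)) + n/((-74*267)) = 19378/(41 - 30*(-49)) - 7138/(17*((-74*267))) = 19378/(41 + 1470) - 7138/17/(-19758) = 19378/1511 - 7138/17*(-1/19758) = 19378*(1/1511) + 3569/167943 = 19378/1511 + 3569/167943 = 3259792213/253761873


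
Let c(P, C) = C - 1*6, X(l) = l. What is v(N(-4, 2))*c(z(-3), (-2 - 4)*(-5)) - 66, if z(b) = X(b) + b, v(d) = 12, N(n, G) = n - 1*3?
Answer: 222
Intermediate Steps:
N(n, G) = -3 + n (N(n, G) = n - 3 = -3 + n)
z(b) = 2*b (z(b) = b + b = 2*b)
c(P, C) = -6 + C (c(P, C) = C - 6 = -6 + C)
v(N(-4, 2))*c(z(-3), (-2 - 4)*(-5)) - 66 = 12*(-6 + (-2 - 4)*(-5)) - 66 = 12*(-6 - 6*(-5)) - 66 = 12*(-6 + 30) - 66 = 12*24 - 66 = 288 - 66 = 222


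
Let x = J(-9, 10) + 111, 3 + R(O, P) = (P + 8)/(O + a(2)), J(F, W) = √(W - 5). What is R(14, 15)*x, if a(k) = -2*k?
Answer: -777/10 - 7*√5/10 ≈ -79.265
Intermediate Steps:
J(F, W) = √(-5 + W)
R(O, P) = -3 + (8 + P)/(-4 + O) (R(O, P) = -3 + (P + 8)/(O - 2*2) = -3 + (8 + P)/(O - 4) = -3 + (8 + P)/(-4 + O))
x = 111 + √5 (x = √(-5 + 10) + 111 = √5 + 111 = 111 + √5 ≈ 113.24)
R(14, 15)*x = ((20 + 15 - 3*14)/(-4 + 14))*(111 + √5) = ((20 + 15 - 42)/10)*(111 + √5) = ((⅒)*(-7))*(111 + √5) = -7*(111 + √5)/10 = -777/10 - 7*√5/10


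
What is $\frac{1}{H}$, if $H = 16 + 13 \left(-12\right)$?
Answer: $- \frac{1}{140} \approx -0.0071429$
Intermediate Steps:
$H = -140$ ($H = 16 - 156 = -140$)
$\frac{1}{H} = \frac{1}{-140} = - \frac{1}{140}$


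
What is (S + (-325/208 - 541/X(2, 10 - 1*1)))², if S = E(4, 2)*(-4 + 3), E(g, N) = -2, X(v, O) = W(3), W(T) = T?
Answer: 74563225/2304 ≈ 32363.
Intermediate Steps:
X(v, O) = 3
S = 2 (S = -2*(-4 + 3) = -2*(-1) = 2)
(S + (-325/208 - 541/X(2, 10 - 1*1)))² = (2 + (-325/208 - 541/3))² = (2 + (-325*1/208 - 541*⅓))² = (2 + (-25/16 - 541/3))² = (2 - 8731/48)² = (-8635/48)² = 74563225/2304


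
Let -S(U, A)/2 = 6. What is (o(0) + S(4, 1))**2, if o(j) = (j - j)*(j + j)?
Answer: 144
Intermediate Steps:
o(j) = 0 (o(j) = 0*(2*j) = 0)
S(U, A) = -12 (S(U, A) = -2*6 = -12)
(o(0) + S(4, 1))**2 = (0 - 12)**2 = (-12)**2 = 144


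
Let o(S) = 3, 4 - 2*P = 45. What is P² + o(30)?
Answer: 1693/4 ≈ 423.25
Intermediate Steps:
P = -41/2 (P = 2 - ½*45 = 2 - 45/2 = -41/2 ≈ -20.500)
P² + o(30) = (-41/2)² + 3 = 1681/4 + 3 = 1693/4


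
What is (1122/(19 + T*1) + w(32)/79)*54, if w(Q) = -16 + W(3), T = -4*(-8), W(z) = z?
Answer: 93150/79 ≈ 1179.1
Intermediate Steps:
T = 32
w(Q) = -13 (w(Q) = -16 + 3 = -13)
(1122/(19 + T*1) + w(32)/79)*54 = (1122/(19 + 32*1) - 13/79)*54 = (1122/(19 + 32) - 13*1/79)*54 = (1122/51 - 13/79)*54 = (1122*(1/51) - 13/79)*54 = (22 - 13/79)*54 = (1725/79)*54 = 93150/79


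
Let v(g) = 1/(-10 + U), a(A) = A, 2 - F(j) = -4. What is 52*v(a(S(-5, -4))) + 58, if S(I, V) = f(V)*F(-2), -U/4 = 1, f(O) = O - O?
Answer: 380/7 ≈ 54.286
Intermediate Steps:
F(j) = 6 (F(j) = 2 - 1*(-4) = 2 + 4 = 6)
f(O) = 0
U = -4 (U = -4*1 = -4)
S(I, V) = 0 (S(I, V) = 0*6 = 0)
v(g) = -1/14 (v(g) = 1/(-10 - 4) = 1/(-14) = -1/14)
52*v(a(S(-5, -4))) + 58 = 52*(-1/14) + 58 = -26/7 + 58 = 380/7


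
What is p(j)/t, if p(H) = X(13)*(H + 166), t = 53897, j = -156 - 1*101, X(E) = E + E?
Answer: -2366/53897 ≈ -0.043899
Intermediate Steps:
X(E) = 2*E
j = -257 (j = -156 - 101 = -257)
p(H) = 4316 + 26*H (p(H) = (2*13)*(H + 166) = 26*(166 + H) = 4316 + 26*H)
p(j)/t = (4316 + 26*(-257))/53897 = (4316 - 6682)*(1/53897) = -2366*1/53897 = -2366/53897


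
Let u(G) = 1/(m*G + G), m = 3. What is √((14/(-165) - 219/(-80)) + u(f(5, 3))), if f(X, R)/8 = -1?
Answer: √4567530/1320 ≈ 1.6191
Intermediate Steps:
f(X, R) = -8 (f(X, R) = 8*(-1) = -8)
u(G) = 1/(4*G) (u(G) = 1/(3*G + G) = 1/(4*G))
√((14/(-165) - 219/(-80)) + u(f(5, 3))) = √((14/(-165) - 219/(-80)) + (¼)/(-8)) = √((14*(-1/165) - 219*(-1/80)) + (¼)*(-⅛)) = √((-14/165 + 219/80) - 1/32) = √(7003/2640 - 1/32) = √(13841/5280) = √4567530/1320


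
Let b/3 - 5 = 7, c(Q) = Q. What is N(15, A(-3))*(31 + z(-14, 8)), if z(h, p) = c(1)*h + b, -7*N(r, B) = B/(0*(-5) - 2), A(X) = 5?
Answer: 265/14 ≈ 18.929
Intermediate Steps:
b = 36 (b = 15 + 3*7 = 15 + 21 = 36)
N(r, B) = B/14 (N(r, B) = -B/(7*(0*(-5) - 2)) = -B/(7*(0 - 2)) = -B/(7*(-2)) = -B*(-1)/(7*2) = -(-1)*B/14 = B/14)
z(h, p) = 36 + h (z(h, p) = 1*h + 36 = h + 36 = 36 + h)
N(15, A(-3))*(31 + z(-14, 8)) = ((1/14)*5)*(31 + (36 - 14)) = 5*(31 + 22)/14 = (5/14)*53 = 265/14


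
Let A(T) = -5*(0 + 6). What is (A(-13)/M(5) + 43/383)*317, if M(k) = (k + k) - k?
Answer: -714835/383 ≈ -1866.4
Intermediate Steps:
A(T) = -30 (A(T) = -5*6 = -30)
M(k) = k (M(k) = 2*k - k = k)
(A(-13)/M(5) + 43/383)*317 = (-30/5 + 43/383)*317 = (-30*⅕ + 43*(1/383))*317 = (-6 + 43/383)*317 = -2255/383*317 = -714835/383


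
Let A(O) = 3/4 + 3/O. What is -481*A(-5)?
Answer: -1443/20 ≈ -72.150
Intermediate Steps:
A(O) = 3/4 + 3/O (A(O) = 3*(1/4) + 3/O = 3/4 + 3/O)
-481*A(-5) = -481*(3/4 + 3/(-5)) = -481*(3/4 + 3*(-1/5)) = -481*(3/4 - 3/5) = -481*3/20 = -1443/20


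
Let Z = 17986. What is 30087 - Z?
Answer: 12101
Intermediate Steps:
30087 - Z = 30087 - 1*17986 = 30087 - 17986 = 12101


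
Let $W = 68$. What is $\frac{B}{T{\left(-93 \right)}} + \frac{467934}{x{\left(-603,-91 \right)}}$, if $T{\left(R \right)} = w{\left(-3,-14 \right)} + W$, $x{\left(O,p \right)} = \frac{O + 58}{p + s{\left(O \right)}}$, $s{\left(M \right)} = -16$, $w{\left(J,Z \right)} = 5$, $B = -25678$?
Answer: $\frac{3641037964}{39785} \approx 91518.0$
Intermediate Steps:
$x{\left(O,p \right)} = \frac{58 + O}{-16 + p}$ ($x{\left(O,p \right)} = \frac{O + 58}{p - 16} = \frac{58 + O}{-16 + p}$)
$T{\left(R \right)} = 73$ ($T{\left(R \right)} = 5 + 68 = 73$)
$\frac{B}{T{\left(-93 \right)}} + \frac{467934}{x{\left(-603,-91 \right)}} = - \frac{25678}{73} + \frac{467934}{\frac{1}{-16 - 91} \left(58 - 603\right)} = \left(-25678\right) \frac{1}{73} + \frac{467934}{\frac{1}{-107} \left(-545\right)} = - \frac{25678}{73} + \frac{467934}{\left(- \frac{1}{107}\right) \left(-545\right)} = - \frac{25678}{73} + \frac{467934}{\frac{545}{107}} = - \frac{25678}{73} + 467934 \cdot \frac{107}{545} = - \frac{25678}{73} + \frac{50068938}{545} = \frac{3641037964}{39785}$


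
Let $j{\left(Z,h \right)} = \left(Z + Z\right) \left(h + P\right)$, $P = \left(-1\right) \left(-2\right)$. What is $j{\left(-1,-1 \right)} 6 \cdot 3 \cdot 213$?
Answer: $-7668$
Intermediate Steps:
$P = 2$
$j{\left(Z,h \right)} = 2 Z \left(2 + h\right)$ ($j{\left(Z,h \right)} = \left(Z + Z\right) \left(h + 2\right) = 2 Z \left(2 + h\right)$)
$j{\left(-1,-1 \right)} 6 \cdot 3 \cdot 213 = 2 \left(-1\right) \left(2 - 1\right) 6 \cdot 3 \cdot 213 = 2 \left(-1\right) 1 \cdot 6 \cdot 3 \cdot 213 = \left(-2\right) 6 \cdot 3 \cdot 213 = \left(-12\right) 3 \cdot 213 = \left(-36\right) 213 = -7668$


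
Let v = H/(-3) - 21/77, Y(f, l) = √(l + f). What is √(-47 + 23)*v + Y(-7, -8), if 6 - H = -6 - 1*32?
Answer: I*(√15 - 986*√6/33) ≈ -69.315*I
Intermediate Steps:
Y(f, l) = √(f + l)
H = 44 (H = 6 - (-6 - 1*32) = 6 - (-6 - 32) = 6 - 1*(-38) = 6 + 38 = 44)
v = -493/33 (v = 44/(-3) - 21/77 = 44*(-⅓) - 21*1/77 = -44/3 - 3/11 = -493/33 ≈ -14.939)
√(-47 + 23)*v + Y(-7, -8) = √(-47 + 23)*(-493/33) + √(-7 - 8) = √(-24)*(-493/33) + √(-15) = (2*I*√6)*(-493/33) + I*√15 = -986*I*√6/33 + I*√15 = I*√15 - 986*I*√6/33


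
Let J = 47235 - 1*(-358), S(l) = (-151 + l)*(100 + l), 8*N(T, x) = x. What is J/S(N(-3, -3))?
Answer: -435136/137881 ≈ -3.1559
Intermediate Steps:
N(T, x) = x/8
J = 47593 (J = 47235 + 358 = 47593)
J/S(N(-3, -3)) = 47593/(-15100 + ((⅛)*(-3))² - 51*(-3)/8) = 47593/(-15100 + (-3/8)² - 51*(-3/8)) = 47593/(-15100 + 9/64 + 153/8) = 47593/(-965167/64) = 47593*(-64/965167) = -435136/137881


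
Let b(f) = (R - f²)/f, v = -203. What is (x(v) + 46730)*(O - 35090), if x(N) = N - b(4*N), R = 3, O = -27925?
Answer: -2339153537745/812 ≈ -2.8807e+9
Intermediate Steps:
b(f) = (3 - f²)/f
x(N) = 5*N - 3/(4*N) (x(N) = N - (-4*N + 3/((4*N))) = N - (-4*N + 3*(1/(4*N))) = N - (-4*N + 3/(4*N)) = N + (4*N - 3/(4*N)) = 5*N - 3/(4*N))
(x(v) + 46730)*(O - 35090) = ((5*(-203) - ¾/(-203)) + 46730)*(-27925 - 35090) = ((-1015 - ¾*(-1/203)) + 46730)*(-63015) = ((-1015 + 3/812) + 46730)*(-63015) = (-824177/812 + 46730)*(-63015) = (37120583/812)*(-63015) = -2339153537745/812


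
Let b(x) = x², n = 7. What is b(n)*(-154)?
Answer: -7546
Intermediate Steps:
b(n)*(-154) = 7²*(-154) = 49*(-154) = -7546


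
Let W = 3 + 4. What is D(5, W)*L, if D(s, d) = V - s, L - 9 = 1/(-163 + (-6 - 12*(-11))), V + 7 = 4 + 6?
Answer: -664/37 ≈ -17.946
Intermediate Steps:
V = 3 (V = -7 + (4 + 6) = -7 + 10 = 3)
L = 332/37 (L = 9 + 1/(-163 + (-6 - 12*(-11))) = 9 + 1/(-163 + (-6 + 132)) = 9 + 1/(-163 + 126) = 9 + 1/(-37) = 9 - 1/37 = 332/37 ≈ 8.9730)
W = 7
D(s, d) = 3 - s
D(5, W)*L = (3 - 1*5)*(332/37) = (3 - 5)*(332/37) = -2*332/37 = -664/37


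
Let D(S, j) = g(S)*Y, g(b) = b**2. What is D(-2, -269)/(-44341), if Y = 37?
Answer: -148/44341 ≈ -0.0033378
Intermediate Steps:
D(S, j) = 37*S**2 (D(S, j) = S**2*37 = 37*S**2)
D(-2, -269)/(-44341) = (37*(-2)**2)/(-44341) = (37*4)*(-1/44341) = 148*(-1/44341) = -148/44341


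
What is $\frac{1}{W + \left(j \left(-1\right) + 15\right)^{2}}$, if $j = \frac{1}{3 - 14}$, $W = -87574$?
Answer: $- \frac{121}{10568898} \approx -1.1449 \cdot 10^{-5}$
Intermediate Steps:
$j = - \frac{1}{11}$ ($j = \frac{1}{-11} = - \frac{1}{11} \approx -0.090909$)
$\frac{1}{W + \left(j \left(-1\right) + 15\right)^{2}} = \frac{1}{-87574 + \left(\left(- \frac{1}{11}\right) \left(-1\right) + 15\right)^{2}} = \frac{1}{-87574 + \left(\frac{1}{11} + 15\right)^{2}} = \frac{1}{-87574 + \left(\frac{166}{11}\right)^{2}} = \frac{1}{-87574 + \frac{27556}{121}} = \frac{1}{- \frac{10568898}{121}} = - \frac{121}{10568898}$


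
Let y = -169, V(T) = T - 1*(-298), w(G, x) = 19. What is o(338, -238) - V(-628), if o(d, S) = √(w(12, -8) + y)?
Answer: 330 + 5*I*√6 ≈ 330.0 + 12.247*I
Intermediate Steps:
V(T) = 298 + T (V(T) = T + 298 = 298 + T)
o(d, S) = 5*I*√6 (o(d, S) = √(19 - 169) = √(-150) = 5*I*√6)
o(338, -238) - V(-628) = 5*I*√6 - (298 - 628) = 5*I*√6 - 1*(-330) = 5*I*√6 + 330 = 330 + 5*I*√6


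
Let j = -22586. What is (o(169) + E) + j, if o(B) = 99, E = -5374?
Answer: -27861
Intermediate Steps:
(o(169) + E) + j = (99 - 5374) - 22586 = -5275 - 22586 = -27861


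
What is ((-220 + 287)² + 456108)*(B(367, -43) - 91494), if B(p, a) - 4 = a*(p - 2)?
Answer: -49369089445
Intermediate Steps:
B(p, a) = 4 + a*(-2 + p) (B(p, a) = 4 + a*(p - 2) = 4 + a*(-2 + p))
((-220 + 287)² + 456108)*(B(367, -43) - 91494) = ((-220 + 287)² + 456108)*((4 - 2*(-43) - 43*367) - 91494) = (67² + 456108)*((4 + 86 - 15781) - 91494) = (4489 + 456108)*(-15691 - 91494) = 460597*(-107185) = -49369089445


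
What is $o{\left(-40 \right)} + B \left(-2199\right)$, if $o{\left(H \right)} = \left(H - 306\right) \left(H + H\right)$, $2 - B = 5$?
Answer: $34277$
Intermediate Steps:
$B = -3$ ($B = 2 - 5 = -3$)
$o{\left(H \right)} = 2 H \left(-306 + H\right)$ ($o{\left(H \right)} = \left(H - 306\right) 2 H = \left(-306 + H\right) 2 H = 2 H \left(-306 + H\right)$)
$o{\left(-40 \right)} + B \left(-2199\right) = 2 \left(-40\right) \left(-306 - 40\right) - -6597 = 2 \left(-40\right) \left(-346\right) + 6597 = 27680 + 6597 = 34277$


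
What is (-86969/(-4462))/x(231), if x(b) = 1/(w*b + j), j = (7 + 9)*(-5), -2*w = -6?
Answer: 53311997/4462 ≈ 11948.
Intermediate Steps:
w = 3 (w = -½*(-6) = 3)
j = -80 (j = 16*(-5) = -80)
x(b) = 1/(-80 + 3*b) (x(b) = 1/(3*b - 80) = 1/(-80 + 3*b))
(-86969/(-4462))/x(231) = (-86969/(-4462))/(1/(-80 + 3*231)) = (-86969*(-1/4462))/(1/(-80 + 693)) = 86969/(4462*(1/613)) = (86969/4462)*613 = 53311997/4462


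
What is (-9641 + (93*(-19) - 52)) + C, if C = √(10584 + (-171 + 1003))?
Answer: -11460 + 2*√2854 ≈ -11353.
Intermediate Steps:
C = 2*√2854 (C = √(10584 + 832) = √11416 = 2*√2854 ≈ 106.85)
(-9641 + (93*(-19) - 52)) + C = (-9641 + (93*(-19) - 52)) + 2*√2854 = (-9641 + (-1767 - 52)) + 2*√2854 = (-9641 - 1819) + 2*√2854 = -11460 + 2*√2854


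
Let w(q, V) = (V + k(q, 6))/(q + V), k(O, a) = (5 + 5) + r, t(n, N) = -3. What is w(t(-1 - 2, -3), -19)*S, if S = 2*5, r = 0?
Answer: 45/11 ≈ 4.0909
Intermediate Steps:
k(O, a) = 10 (k(O, a) = (5 + 5) + 0 = 10 + 0 = 10)
w(q, V) = (10 + V)/(V + q) (w(q, V) = (V + 10)/(q + V) = (10 + V)/(V + q))
S = 10
w(t(-1 - 2, -3), -19)*S = ((10 - 19)/(-19 - 3))*10 = (-9/(-22))*10 = -1/22*(-9)*10 = (9/22)*10 = 45/11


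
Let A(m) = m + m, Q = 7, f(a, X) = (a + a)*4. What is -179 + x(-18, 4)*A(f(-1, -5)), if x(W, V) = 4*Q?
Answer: -627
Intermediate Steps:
f(a, X) = 8*a (f(a, X) = (2*a)*4 = 8*a)
A(m) = 2*m
x(W, V) = 28 (x(W, V) = 4*7 = 28)
-179 + x(-18, 4)*A(f(-1, -5)) = -179 + 28*(2*(8*(-1))) = -179 + 28*(2*(-8)) = -179 + 28*(-16) = -179 - 448 = -627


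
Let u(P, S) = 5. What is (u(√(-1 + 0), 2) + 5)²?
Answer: 100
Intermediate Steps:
(u(√(-1 + 0), 2) + 5)² = (5 + 5)² = 10² = 100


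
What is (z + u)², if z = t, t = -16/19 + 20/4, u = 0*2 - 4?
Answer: 9/361 ≈ 0.024931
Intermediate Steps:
u = -4 (u = 0 - 4 = -4)
t = 79/19 (t = -16*1/19 + 20*(¼) = -16/19 + 5 = 79/19 ≈ 4.1579)
z = 79/19 ≈ 4.1579
(z + u)² = (79/19 - 4)² = (3/19)² = 9/361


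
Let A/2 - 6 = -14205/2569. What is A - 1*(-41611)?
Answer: 106901077/2569 ≈ 41612.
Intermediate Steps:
A = 2418/2569 (A = 12 + 2*(-14205/2569) = 12 - 28410/2569 = 2418/2569 ≈ 0.94122)
A - 1*(-41611) = 2418/2569 - 1*(-41611) = 2418/2569 + 41611 = 106901077/2569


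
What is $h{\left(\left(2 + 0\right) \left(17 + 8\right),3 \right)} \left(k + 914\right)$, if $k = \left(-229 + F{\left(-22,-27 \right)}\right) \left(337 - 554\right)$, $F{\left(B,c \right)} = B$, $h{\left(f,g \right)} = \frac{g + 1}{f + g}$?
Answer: $\frac{221524}{53} \approx 4179.7$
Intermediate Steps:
$h{\left(f,g \right)} = \frac{1 + g}{f + g}$
$k = 54467$ ($k = \left(-229 - 22\right) \left(337 - 554\right) = \left(-251\right) \left(-217\right) = 54467$)
$h{\left(\left(2 + 0\right) \left(17 + 8\right),3 \right)} \left(k + 914\right) = \frac{1 + 3}{\left(2 + 0\right) \left(17 + 8\right) + 3} \left(54467 + 914\right) = \frac{1}{2 \cdot 25 + 3} \cdot 4 \cdot 55381 = \frac{1}{50 + 3} \cdot 4 \cdot 55381 = \frac{1}{53} \cdot 4 \cdot 55381 = \frac{4}{53} \cdot 55381 = \frac{221524}{53}$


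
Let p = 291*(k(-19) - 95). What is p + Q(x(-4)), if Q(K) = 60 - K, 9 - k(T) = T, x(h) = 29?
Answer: -19466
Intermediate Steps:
k(T) = 9 - T
p = -19497 (p = 291*((9 - 1*(-19)) - 95) = 291*((9 + 19) - 95) = 291*(28 - 95) = 291*(-67) = -19497)
p + Q(x(-4)) = -19497 + (60 - 1*29) = -19497 + (60 - 29) = -19497 + 31 = -19466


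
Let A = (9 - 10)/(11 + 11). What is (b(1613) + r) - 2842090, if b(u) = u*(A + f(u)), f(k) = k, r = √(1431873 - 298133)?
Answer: -5288675/22 + 2*√283435 ≈ -2.3933e+5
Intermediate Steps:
r = 2*√283435 (r = √1133740 = 2*√283435 ≈ 1064.8)
A = -1/22 ≈ -0.045455
b(u) = u*(-1/22 + u)
(b(1613) + r) - 2842090 = (1613*(-1/22 + 1613) + 2*√283435) - 2842090 = (1613*(35485/22) + 2*√283435) - 2842090 = (57237305/22 + 2*√283435) - 2842090 = -5288675/22 + 2*√283435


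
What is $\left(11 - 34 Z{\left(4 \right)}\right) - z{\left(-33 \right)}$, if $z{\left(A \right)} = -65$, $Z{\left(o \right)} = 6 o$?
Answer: $-740$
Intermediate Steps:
$\left(11 - 34 Z{\left(4 \right)}\right) - z{\left(-33 \right)} = \left(11 - 34 \cdot 6 \cdot 4\right) - -65 = \left(11 - 816\right) + 65 = -805 + 65 = -740$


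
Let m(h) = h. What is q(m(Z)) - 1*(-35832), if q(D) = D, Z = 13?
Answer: 35845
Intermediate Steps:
q(m(Z)) - 1*(-35832) = 13 - 1*(-35832) = 13 + 35832 = 35845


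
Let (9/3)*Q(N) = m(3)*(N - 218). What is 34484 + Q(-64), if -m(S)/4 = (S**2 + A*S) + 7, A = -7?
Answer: 32604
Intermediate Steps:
m(S) = -28 - 4*S**2 + 28*S (m(S) = -4*((S**2 - 7*S) + 7) = -4*(7 + S**2 - 7*S) = -28 - 4*S**2 + 28*S)
Q(N) = -4360/3 + 20*N/3 (Q(N) = ((-28 - 4*3**2 + 28*3)*(N - 218))/3 = ((-28 - 4*9 + 84)*(-218 + N))/3 = ((-28 - 36 + 84)*(-218 + N))/3 = (20*(-218 + N))/3 = (-4360 + 20*N)/3 = -4360/3 + 20*N/3)
34484 + Q(-64) = 34484 + (-4360/3 + (20/3)*(-64)) = 34484 + (-4360/3 - 1280/3) = 34484 - 1880 = 32604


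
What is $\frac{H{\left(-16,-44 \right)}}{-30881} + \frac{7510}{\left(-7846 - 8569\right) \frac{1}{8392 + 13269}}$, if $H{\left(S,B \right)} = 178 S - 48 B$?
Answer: $- \frac{1004705421894}{101382323} \approx -9910.1$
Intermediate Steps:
$H{\left(S,B \right)} = - 48 B + 178 S$
$\frac{H{\left(-16,-44 \right)}}{-30881} + \frac{7510}{\left(-7846 - 8569\right) \frac{1}{8392 + 13269}} = \frac{\left(-48\right) \left(-44\right) + 178 \left(-16\right)}{-30881} + \frac{7510}{\left(-7846 - 8569\right) \frac{1}{8392 + 13269}} = \left(2112 - 2848\right) \left(- \frac{1}{30881}\right) + \frac{7510}{\left(-16415\right) \frac{1}{21661}} = \left(-736\right) \left(- \frac{1}{30881}\right) + \frac{7510}{\left(-16415\right) \frac{1}{21661}} = \frac{736}{30881} + \frac{7510}{- \frac{16415}{21661}} = \frac{736}{30881} + 7510 \left(- \frac{21661}{16415}\right) = \frac{736}{30881} - \frac{32534822}{3283} = - \frac{1004705421894}{101382323}$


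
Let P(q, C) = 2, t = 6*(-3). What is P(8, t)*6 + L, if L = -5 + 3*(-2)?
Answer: 1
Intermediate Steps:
t = -18
L = -11 (L = -5 - 6 = -11)
P(8, t)*6 + L = 2*6 - 11 = 12 - 11 = 1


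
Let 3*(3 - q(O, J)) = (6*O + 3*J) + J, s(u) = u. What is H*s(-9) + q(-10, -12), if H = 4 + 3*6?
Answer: -159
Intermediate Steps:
q(O, J) = 3 - 2*O - 4*J/3 (q(O, J) = 3 - ((6*O + 3*J) + J)/3 = 3 - ((3*J + 6*O) + J)/3 = 3 - (4*J + 6*O)/3 = 3 + (-2*O - 4*J/3) = 3 - 2*O - 4*J/3)
H = 22 (H = 4 + 18 = 22)
H*s(-9) + q(-10, -12) = 22*(-9) + (3 - 2*(-10) - 4/3*(-12)) = -198 + (3 + 20 + 16) = -198 + 39 = -159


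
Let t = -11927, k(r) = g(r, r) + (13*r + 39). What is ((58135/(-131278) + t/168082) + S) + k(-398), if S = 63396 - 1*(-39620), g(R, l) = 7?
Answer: 77140474010824/788052457 ≈ 97888.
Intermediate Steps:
k(r) = 46 + 13*r (k(r) = 7 + (13*r + 39) = 7 + (39 + 13*r) = 46 + 13*r)
S = 103016 (S = 63396 + 39620 = 103016)
((58135/(-131278) + t/168082) + S) + k(-398) = ((58135/(-131278) - 11927/168082) + 103016) + (46 + 13*(-398)) = ((58135*(-1/131278) - 11927*1/168082) + 103016) + (46 - 5174) = ((-8305/18754 - 11927/168082) + 103016) - 5128 = (-404899992/788052457 + 103016) - 5128 = 81181607010320/788052457 - 5128 = 77140474010824/788052457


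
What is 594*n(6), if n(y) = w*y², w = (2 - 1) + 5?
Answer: 128304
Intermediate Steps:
w = 6 (w = 1 + 5 = 6)
n(y) = 6*y²
594*n(6) = 594*(6*6²) = 594*(6*36) = 594*216 = 128304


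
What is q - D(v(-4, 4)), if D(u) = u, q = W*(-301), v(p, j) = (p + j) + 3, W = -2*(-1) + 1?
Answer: -906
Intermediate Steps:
W = 3 (W = 2 + 1 = 3)
v(p, j) = 3 + j + p (v(p, j) = (j + p) + 3 = 3 + j + p)
q = -903 (q = 3*(-301) = -903)
q - D(v(-4, 4)) = -903 - (3 + 4 - 4) = -903 - 1*3 = -903 - 3 = -906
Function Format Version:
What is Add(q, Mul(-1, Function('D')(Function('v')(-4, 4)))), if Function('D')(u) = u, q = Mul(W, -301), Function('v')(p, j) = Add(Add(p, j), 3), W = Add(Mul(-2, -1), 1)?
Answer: -906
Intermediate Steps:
W = 3 (W = Add(2, 1) = 3)
Function('v')(p, j) = Add(3, j, p) (Function('v')(p, j) = Add(Add(j, p), 3) = Add(3, j, p))
q = -903 (q = Mul(3, -301) = -903)
Add(q, Mul(-1, Function('D')(Function('v')(-4, 4)))) = Add(-903, Mul(-1, Add(3, 4, -4))) = Add(-903, Mul(-1, 3)) = Add(-903, -3) = -906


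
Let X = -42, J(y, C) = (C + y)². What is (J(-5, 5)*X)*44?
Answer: 0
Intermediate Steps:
(J(-5, 5)*X)*44 = ((5 - 5)²*(-42))*44 = (0²*(-42))*44 = (0*(-42))*44 = 0*44 = 0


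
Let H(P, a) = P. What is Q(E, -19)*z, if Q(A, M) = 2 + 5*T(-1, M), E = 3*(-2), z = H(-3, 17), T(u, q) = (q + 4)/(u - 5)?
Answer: -87/2 ≈ -43.500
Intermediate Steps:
T(u, q) = (4 + q)/(-5 + u)
z = -3
E = -6
Q(A, M) = -4/3 - 5*M/6 (Q(A, M) = 2 + 5*((4 + M)/(-5 - 1)) = 2 + 5*((4 + M)/(-6)) = 2 + 5*(-(4 + M)/6) = 2 + 5*(-⅔ - M/6) = 2 + (-10/3 - 5*M/6) = -4/3 - 5*M/6)
Q(E, -19)*z = (-4/3 - ⅚*(-19))*(-3) = (-4/3 + 95/6)*(-3) = (29/2)*(-3) = -87/2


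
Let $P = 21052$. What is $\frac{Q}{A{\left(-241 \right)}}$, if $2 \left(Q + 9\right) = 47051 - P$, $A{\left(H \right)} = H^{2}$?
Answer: $\frac{25981}{116162} \approx 0.22366$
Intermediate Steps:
$Q = \frac{25981}{2}$ ($Q = -9 + \frac{47051 - 21052}{2} = -9 + \frac{1}{2} \cdot 25999 = -9 + \frac{25999}{2} = \frac{25981}{2} \approx 12991.0$)
$\frac{Q}{A{\left(-241 \right)}} = \frac{25981}{2 \left(-241\right)^{2}} = \frac{25981}{2 \cdot 58081} = \frac{25981}{2} \cdot \frac{1}{58081} = \frac{25981}{116162}$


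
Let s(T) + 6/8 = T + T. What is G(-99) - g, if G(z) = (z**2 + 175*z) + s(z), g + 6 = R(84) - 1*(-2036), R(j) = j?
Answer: -39347/4 ≈ -9836.8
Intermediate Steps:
s(T) = -3/4 + 2*T (s(T) = -3/4 + (T + T) = -3/4 + 2*T)
g = 2114 (g = -6 + (84 - 1*(-2036)) = -6 + (84 + 2036) = -6 + 2120 = 2114)
G(z) = -3/4 + z**2 + 177*z (G(z) = (z**2 + 175*z) + (-3/4 + 2*z) = -3/4 + z**2 + 177*z)
G(-99) - g = (-3/4 + (-99)**2 + 177*(-99)) - 1*2114 = (-3/4 + 9801 - 17523) - 2114 = -30891/4 - 2114 = -39347/4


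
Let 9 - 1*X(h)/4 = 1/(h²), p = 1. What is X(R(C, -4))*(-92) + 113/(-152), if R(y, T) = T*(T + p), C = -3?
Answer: -4528337/1368 ≈ -3310.2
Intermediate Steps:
R(y, T) = T*(1 + T) (R(y, T) = T*(T + 1) = T*(1 + T))
X(h) = 36 - 4/h²
X(R(C, -4))*(-92) + 113/(-152) = (36 - 4*1/(16*(1 - 4)²))*(-92) + 113/(-152) = (36 - 4/(-4*(-3))²)*(-92) + 113*(-1/152) = (36 - 4/12²)*(-92) - 113/152 = (36 - 4*1/144)*(-92) - 113/152 = (36 - 1/36)*(-92) - 113/152 = (1295/36)*(-92) - 113/152 = -29785/9 - 113/152 = -4528337/1368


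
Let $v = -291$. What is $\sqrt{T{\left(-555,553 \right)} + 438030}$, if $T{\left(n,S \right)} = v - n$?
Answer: $\sqrt{438294} \approx 662.04$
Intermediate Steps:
$T{\left(n,S \right)} = -291 - n$
$\sqrt{T{\left(-555,553 \right)} + 438030} = \sqrt{\left(-291 - -555\right) + 438030} = \sqrt{\left(-291 + 555\right) + 438030} = \sqrt{264 + 438030} = \sqrt{438294}$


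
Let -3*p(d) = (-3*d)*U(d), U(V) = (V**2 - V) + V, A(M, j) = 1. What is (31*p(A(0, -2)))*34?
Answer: 1054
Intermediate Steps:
U(V) = V**2
p(d) = d**3 (p(d) = -(-3*d)*d**2/3 = -(-1)*d**3 = d**3)
(31*p(A(0, -2)))*34 = (31*1**3)*34 = (31*1)*34 = 31*34 = 1054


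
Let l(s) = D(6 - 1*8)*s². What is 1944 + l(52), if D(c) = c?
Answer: -3464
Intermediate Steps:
l(s) = -2*s² (l(s) = (6 - 1*8)*s² = (6 - 8)*s² = -2*s²)
1944 + l(52) = 1944 - 2*52² = 1944 - 2*2704 = 1944 - 5408 = -3464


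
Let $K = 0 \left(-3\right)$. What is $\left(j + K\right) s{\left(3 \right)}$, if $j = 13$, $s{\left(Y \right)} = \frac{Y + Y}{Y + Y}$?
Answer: $13$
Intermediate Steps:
$s{\left(Y \right)} = 1$ ($s{\left(Y \right)} = \frac{2 Y}{2 Y} = 2 Y \frac{1}{2 Y} = 1$)
$K = 0$
$\left(j + K\right) s{\left(3 \right)} = \left(13 + 0\right) 1 = 13 \cdot 1 = 13$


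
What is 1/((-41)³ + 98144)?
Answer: 1/29223 ≈ 3.4220e-5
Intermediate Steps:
1/((-41)³ + 98144) = 1/(-68921 + 98144) = 1/29223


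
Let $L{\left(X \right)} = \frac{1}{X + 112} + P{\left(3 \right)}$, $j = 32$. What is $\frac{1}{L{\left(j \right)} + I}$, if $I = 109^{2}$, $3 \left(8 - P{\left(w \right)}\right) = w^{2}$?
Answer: $\frac{144}{1711585} \approx 8.4133 \cdot 10^{-5}$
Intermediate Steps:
$P{\left(w \right)} = 8 - \frac{w^{2}}{3}$
$I = 11881$
$L{\left(X \right)} = 5 + \frac{1}{112 + X}$ ($L{\left(X \right)} = \frac{1}{X + 112} + \left(8 - \frac{3^{2}}{3}\right) = \frac{1}{112 + X} + \left(8 - 3\right) = \frac{1}{112 + X} + 5 = 5 + \frac{1}{112 + X}$)
$\frac{1}{L{\left(j \right)} + I} = \frac{1}{\frac{561 + 5 \cdot 32}{112 + 32} + 11881} = \frac{1}{\frac{561 + 160}{144} + 11881} = \frac{1}{\frac{1}{144} \cdot 721 + 11881} = \frac{1}{\frac{721}{144} + 11881} = \frac{1}{\frac{1711585}{144}} = \frac{144}{1711585}$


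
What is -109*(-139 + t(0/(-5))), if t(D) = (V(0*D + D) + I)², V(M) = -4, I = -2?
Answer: 11227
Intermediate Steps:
t(D) = 36 (t(D) = (-4 - 2)² = (-6)² = 36)
-109*(-139 + t(0/(-5))) = -109*(-139 + 36) = -109*(-103) = 11227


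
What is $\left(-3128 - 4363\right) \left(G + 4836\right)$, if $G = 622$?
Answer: $-40885878$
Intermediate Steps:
$\left(-3128 - 4363\right) \left(G + 4836\right) = \left(-3128 - 4363\right) \left(622 + 4836\right) = \left(-7491\right) 5458 = -40885878$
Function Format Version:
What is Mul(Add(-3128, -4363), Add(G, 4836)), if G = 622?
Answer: -40885878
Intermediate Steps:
Mul(Add(-3128, -4363), Add(G, 4836)) = Mul(Add(-3128, -4363), Add(622, 4836)) = Mul(-7491, 5458) = -40885878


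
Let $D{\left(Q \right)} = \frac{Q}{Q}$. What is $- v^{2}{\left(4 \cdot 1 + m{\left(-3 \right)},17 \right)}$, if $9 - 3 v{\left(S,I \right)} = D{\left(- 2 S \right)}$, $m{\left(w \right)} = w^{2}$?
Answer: $- \frac{64}{9} \approx -7.1111$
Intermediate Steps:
$D{\left(Q \right)} = 1$
$v{\left(S,I \right)} = \frac{8}{3}$ ($v{\left(S,I \right)} = 3 - \frac{1}{3} = \frac{8}{3}$)
$- v^{2}{\left(4 \cdot 1 + m{\left(-3 \right)},17 \right)} = - \left(\frac{8}{3}\right)^{2} = \left(-1\right) \frac{64}{9} = - \frac{64}{9}$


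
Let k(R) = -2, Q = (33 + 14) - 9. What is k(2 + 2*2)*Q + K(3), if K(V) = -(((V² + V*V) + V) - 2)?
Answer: -95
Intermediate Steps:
Q = 38 (Q = 47 - 9 = 38)
K(V) = 2 - V - 2*V² (K(V) = -(((V² + V²) + V) - 2) = -((2*V² + V) - 2) = -((V + 2*V²) - 2) = -(-2 + V + 2*V²) = 2 - V - 2*V²)
k(2 + 2*2)*Q + K(3) = -2*38 + (2 - 1*3 - 2*3²) = -76 + (2 - 3 - 2*9) = -76 + (2 - 3 - 18) = -76 - 19 = -95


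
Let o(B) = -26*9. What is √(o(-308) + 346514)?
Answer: 2*√86570 ≈ 588.46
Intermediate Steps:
o(B) = -234
√(o(-308) + 346514) = √(-234 + 346514) = √346280 = 2*√86570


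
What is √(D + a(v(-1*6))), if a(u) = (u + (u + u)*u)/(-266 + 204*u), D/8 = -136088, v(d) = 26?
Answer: I*√6908218166553/2519 ≈ 1043.4*I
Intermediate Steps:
D = -1088704 (D = 8*(-136088) = -1088704)
a(u) = (u + 2*u²)/(-266 + 204*u) (a(u) = (u + (2*u)*u)/(-266 + 204*u) = (u + 2*u²)/(-266 + 204*u))
√(D + a(v(-1*6))) = √(-1088704 + (½)*26*(1 + 2*26)/(-133 + 102*26)) = √(-1088704 + (½)*26*(1 + 52)/(-133 + 2652)) = √(-1088704 + (½)*26*53/2519) = √(-1088704 + (½)*26*(1/2519)*53) = √(-1088704 + 689/2519) = √(-2742444687/2519) = I*√6908218166553/2519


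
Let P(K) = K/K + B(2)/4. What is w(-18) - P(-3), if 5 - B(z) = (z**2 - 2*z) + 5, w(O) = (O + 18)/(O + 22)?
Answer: -1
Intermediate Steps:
w(O) = (18 + O)/(22 + O)
B(z) = -z**2 + 2*z (B(z) = 5 - ((z**2 - 2*z) + 5) = 5 - (5 + z**2 - 2*z) = 5 + (-5 - z**2 + 2*z) = -z**2 + 2*z)
P(K) = 1 (P(K) = K/K + (2*(2 - 1*2))/4 = 1 + (2*(2 - 2))*(1/4) = 1 + (2*0)*(1/4) = 1 + 0*(1/4) = 1 + 0 = 1)
w(-18) - P(-3) = (18 - 18)/(22 - 18) - 1*1 = 0/4 - 1 = (1/4)*0 - 1 = 0 - 1 = -1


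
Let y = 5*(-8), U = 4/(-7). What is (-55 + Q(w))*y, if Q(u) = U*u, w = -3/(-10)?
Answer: 15448/7 ≈ 2206.9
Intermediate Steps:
U = -4/7 (U = 4*(-1/7) = -4/7 ≈ -0.57143)
w = 3/10 (w = -3*(-1/10) = 3/10 ≈ 0.30000)
y = -40
Q(u) = -4*u/7
(-55 + Q(w))*y = (-55 - 4/7*3/10)*(-40) = (-55 - 6/35)*(-40) = -1931/35*(-40) = 15448/7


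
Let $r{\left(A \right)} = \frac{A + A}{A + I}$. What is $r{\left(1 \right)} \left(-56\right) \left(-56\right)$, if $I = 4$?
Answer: $\frac{6272}{5} \approx 1254.4$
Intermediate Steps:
$r{\left(A \right)} = \frac{2 A}{4 + A}$ ($r{\left(A \right)} = \frac{A + A}{A + 4} = \frac{2 A}{4 + A}$)
$r{\left(1 \right)} \left(-56\right) \left(-56\right) = 2 \cdot 1 \frac{1}{4 + 1} \left(-56\right) \left(-56\right) = 2 \cdot 1 \cdot \frac{1}{5} \left(-56\right) \left(-56\right) = \frac{2}{5} \left(-56\right) \left(-56\right) = \left(- \frac{112}{5}\right) \left(-56\right) = \frac{6272}{5}$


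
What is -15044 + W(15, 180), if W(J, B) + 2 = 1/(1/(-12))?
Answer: -15058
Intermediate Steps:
W(J, B) = -14 (W(J, B) = -2 + 1/(1/(-12)) = -2 + 1/(-1/12) = -2 - 12 = -14)
-15044 + W(15, 180) = -15044 - 14 = -15058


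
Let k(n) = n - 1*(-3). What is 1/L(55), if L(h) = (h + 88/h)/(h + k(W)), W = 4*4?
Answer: 370/283 ≈ 1.3074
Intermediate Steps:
W = 16
k(n) = 3 + n (k(n) = n + 3 = 3 + n)
L(h) = (h + 88/h)/(19 + h) (L(h) = (h + 88/h)/(h + (3 + 16)) = (h + 88/h)/(h + 19) = (h + 88/h)/(19 + h))
1/L(55) = 1/((88 + 55²)/(55*(19 + 55))) = 1/((1/55)*(88 + 3025)/74) = 1/((1/55)*(1/74)*3113) = 1/(283/370) = 370/283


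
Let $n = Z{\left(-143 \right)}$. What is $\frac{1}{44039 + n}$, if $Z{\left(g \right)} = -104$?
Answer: $\frac{1}{43935} \approx 2.2761 \cdot 10^{-5}$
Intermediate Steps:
$n = -104$
$\frac{1}{44039 + n} = \frac{1}{44039 - 104} = \frac{1}{43935}$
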